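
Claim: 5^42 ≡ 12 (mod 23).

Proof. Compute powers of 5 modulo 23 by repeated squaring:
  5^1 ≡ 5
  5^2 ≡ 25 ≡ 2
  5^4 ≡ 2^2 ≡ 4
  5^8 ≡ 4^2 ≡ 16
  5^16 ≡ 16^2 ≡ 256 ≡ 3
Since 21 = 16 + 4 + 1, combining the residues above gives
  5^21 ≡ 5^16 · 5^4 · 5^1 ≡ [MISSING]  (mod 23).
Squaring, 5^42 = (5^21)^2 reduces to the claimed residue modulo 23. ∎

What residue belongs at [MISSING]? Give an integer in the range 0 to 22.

14

Multiply the listed residues: 3 · 4 · 5 = 12 → 60.
Reducing modulo 23: 60 = 2·23 + 14, so 5^21 ≡ 14.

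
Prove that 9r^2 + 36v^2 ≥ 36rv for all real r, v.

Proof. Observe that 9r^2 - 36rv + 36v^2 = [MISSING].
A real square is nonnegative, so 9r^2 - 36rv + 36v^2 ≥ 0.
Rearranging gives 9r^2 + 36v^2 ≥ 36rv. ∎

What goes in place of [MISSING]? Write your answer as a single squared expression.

(3r - 6v)^2

The leading and trailing coefficients are 3^2 and 6^2, and 36 = 2·3·6, so the trinomial is (3r - 6v)^2.
Hence 9r^2 - 36rv + 36v^2 ≥ 0.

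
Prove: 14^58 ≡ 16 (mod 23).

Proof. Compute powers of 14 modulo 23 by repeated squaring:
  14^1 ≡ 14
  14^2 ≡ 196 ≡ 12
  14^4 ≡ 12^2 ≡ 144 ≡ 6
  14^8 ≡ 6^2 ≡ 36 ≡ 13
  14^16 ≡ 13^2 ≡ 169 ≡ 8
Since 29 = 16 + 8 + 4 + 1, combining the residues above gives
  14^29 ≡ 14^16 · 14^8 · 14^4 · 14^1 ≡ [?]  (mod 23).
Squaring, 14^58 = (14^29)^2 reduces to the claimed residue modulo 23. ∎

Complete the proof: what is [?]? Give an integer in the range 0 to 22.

14^16 · 14^8 · 14^4 · 14^1 ≡ 8 · 13 · 6 · 14 = 8736.
8736 mod 23 = 19, so 14^29 ≡ 19 (mod 23).

19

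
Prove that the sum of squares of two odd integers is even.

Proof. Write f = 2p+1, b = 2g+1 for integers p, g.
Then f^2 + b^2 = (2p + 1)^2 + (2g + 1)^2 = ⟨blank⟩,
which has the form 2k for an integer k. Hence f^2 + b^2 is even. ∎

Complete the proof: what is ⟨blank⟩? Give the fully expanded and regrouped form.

(2p + 1)^2 + (2g + 1)^2 = 4g^2 + 4g + 4p^2 + 4p + 2
= 2(2g^2 + 2g + 2p^2 + 2p + 1).
Since 2g^2 + 2g + 2p^2 + 2p + 1 is an integer, the sum of squares is of the form 2k for an integer k.

2(2g^2 + 2g + 2p^2 + 2p + 1)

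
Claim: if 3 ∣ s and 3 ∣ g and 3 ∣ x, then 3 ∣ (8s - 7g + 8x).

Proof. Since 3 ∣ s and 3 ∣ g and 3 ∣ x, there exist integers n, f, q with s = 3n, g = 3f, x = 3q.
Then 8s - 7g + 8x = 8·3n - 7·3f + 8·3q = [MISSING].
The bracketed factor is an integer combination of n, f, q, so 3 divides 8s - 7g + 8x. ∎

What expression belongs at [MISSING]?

3(-7f + 8n + 8q)

Pull the common 3 out of every term: 8·3n - 7·3f + 8·3q = 3(-7f + 8n + 8q).
-7f + 8n + 8q is an integer, which exhibits the divisibility.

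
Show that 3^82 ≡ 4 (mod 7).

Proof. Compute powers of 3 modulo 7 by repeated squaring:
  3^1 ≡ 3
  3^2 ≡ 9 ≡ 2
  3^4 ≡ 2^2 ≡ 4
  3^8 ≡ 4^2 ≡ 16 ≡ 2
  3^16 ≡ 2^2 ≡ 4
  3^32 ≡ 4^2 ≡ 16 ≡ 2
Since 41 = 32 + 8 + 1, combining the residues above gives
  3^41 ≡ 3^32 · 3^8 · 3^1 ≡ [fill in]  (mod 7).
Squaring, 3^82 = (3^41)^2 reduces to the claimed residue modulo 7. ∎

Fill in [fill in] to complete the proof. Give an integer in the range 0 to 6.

Multiply the listed residues: 2 · 2 · 3 = 4 → 12.
Reducing modulo 7: 12 = 1·7 + 5, so 3^41 ≡ 5.

5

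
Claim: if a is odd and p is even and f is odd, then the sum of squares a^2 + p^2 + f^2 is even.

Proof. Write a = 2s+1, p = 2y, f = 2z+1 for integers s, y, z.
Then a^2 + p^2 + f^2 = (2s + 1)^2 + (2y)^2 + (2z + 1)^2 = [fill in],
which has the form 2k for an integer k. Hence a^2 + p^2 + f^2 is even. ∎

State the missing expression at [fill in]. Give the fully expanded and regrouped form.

(2s + 1)^2 + (2y)^2 + (2z + 1)^2 = 4s^2 + 4s + 4y^2 + 4z^2 + 4z + 2
= 2(2s^2 + 2s + 2y^2 + 2z^2 + 2z + 1).
Since 2s^2 + 2s + 2y^2 + 2z^2 + 2z + 1 is an integer, the sum of squares is of the form 2k for an integer k.

2(2s^2 + 2s + 2y^2 + 2z^2 + 2z + 1)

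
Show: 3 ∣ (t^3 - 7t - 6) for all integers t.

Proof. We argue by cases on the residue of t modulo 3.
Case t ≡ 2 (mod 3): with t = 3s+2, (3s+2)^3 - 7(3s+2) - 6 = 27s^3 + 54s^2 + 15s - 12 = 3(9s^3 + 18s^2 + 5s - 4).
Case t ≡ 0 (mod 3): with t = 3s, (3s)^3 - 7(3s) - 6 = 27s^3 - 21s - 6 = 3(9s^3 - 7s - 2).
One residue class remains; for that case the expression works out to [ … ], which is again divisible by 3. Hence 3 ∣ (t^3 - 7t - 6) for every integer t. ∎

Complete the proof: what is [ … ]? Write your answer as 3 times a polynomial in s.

3(9s^3 + 9s^2 - 4s - 4)

Only t ≡ 1 (mod 3) is unaccounted for. Put t = 3s+1:
(3s+1)^3 - 7(3s+1) - 6 expands to 27s^3 + 27s^2 - 12s - 12,
and factoring out 3 leaves 3(9s^3 + 9s^2 - 4s - 4).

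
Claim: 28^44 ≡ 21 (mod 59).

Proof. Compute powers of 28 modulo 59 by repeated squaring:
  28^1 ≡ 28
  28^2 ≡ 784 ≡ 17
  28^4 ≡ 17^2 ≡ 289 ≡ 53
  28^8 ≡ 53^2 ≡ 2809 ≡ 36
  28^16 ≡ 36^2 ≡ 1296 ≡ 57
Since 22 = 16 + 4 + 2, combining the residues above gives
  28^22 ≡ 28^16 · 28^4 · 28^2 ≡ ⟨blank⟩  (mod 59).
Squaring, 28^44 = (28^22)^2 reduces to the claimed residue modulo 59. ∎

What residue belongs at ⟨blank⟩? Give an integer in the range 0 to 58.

28^16 · 28^4 · 28^2 ≡ 57 · 53 · 17 = 51357.
51357 mod 59 = 27, so 28^22 ≡ 27 (mod 59).

27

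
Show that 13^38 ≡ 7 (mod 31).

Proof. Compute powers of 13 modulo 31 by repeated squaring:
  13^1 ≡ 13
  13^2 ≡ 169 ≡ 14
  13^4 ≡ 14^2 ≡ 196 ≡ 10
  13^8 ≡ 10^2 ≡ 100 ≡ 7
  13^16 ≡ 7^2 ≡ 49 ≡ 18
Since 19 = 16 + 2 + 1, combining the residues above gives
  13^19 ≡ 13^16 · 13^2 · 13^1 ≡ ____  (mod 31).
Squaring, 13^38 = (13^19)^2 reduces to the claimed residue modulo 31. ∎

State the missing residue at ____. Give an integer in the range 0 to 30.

Multiply the listed residues: 18 · 14 · 13 = 252 → 3276.
Reducing modulo 31: 3276 = 105·31 + 21, so 13^19 ≡ 21.

21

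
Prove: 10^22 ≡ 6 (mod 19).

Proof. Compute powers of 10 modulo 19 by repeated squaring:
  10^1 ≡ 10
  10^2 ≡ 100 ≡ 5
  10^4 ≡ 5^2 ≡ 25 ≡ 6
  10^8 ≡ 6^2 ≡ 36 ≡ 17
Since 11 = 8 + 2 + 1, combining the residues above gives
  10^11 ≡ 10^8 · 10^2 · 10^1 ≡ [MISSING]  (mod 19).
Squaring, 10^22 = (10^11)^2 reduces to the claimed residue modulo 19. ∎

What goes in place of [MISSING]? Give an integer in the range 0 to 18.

10^8 · 10^2 · 10^1 ≡ 17 · 5 · 10 = 850.
850 mod 19 = 14, so 10^11 ≡ 14 (mod 19).

14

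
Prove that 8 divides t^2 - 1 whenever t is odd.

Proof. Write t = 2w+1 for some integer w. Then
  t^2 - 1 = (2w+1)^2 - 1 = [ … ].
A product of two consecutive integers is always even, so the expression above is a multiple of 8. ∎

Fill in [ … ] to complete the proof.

4w(w + 1)

(2w+1)^2 - 1 = 4w^2 + 4w + 1 - 1 = 4w^2 + 4w = 4w(w+1).
Since w and w+1 are consecutive, w(w+1) is even, and 4·(even) is a multiple of 8.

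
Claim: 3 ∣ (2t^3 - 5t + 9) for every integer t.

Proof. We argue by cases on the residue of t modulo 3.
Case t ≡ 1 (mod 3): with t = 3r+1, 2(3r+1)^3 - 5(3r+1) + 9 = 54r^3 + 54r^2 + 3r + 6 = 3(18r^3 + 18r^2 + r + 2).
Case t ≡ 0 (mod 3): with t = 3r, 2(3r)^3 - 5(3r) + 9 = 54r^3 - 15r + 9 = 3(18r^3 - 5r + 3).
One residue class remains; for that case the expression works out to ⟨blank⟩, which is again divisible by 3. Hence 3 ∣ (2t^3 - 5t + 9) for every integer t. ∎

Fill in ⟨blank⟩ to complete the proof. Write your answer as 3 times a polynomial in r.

The residues treated are {1, 0}, so the missing case is t ≡ 2 (mod 3); write t = 3r+2.
Then 2(3r+2)^3 - 5(3r+2) + 9 = 54r^3 + 108r^2 + 57r + 15 = 3(18r^3 + 36r^2 + 19r + 5).

3(18r^3 + 36r^2 + 19r + 5)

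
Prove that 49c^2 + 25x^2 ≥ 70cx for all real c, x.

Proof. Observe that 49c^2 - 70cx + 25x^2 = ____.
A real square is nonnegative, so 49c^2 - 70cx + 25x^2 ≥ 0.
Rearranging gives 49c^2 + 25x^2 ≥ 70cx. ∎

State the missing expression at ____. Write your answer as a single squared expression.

The leading and trailing coefficients are 7^2 and 5^2, and 70 = 2·7·5, so the trinomial is (7c - 5x)^2.
Hence 49c^2 - 70cx + 25x^2 ≥ 0.

(7c - 5x)^2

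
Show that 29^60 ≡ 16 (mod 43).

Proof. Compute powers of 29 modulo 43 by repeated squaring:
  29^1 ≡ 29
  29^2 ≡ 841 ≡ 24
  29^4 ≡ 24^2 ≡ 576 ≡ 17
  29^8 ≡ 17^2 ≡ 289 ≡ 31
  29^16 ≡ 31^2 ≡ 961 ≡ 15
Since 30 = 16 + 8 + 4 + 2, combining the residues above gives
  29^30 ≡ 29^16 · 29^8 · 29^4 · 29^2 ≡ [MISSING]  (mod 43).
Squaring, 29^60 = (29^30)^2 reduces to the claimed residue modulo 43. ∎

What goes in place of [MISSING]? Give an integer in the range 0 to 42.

29^16 · 29^8 · 29^4 · 29^2 ≡ 15 · 31 · 17 · 24 = 189720.
189720 mod 43 = 4, so 29^30 ≡ 4 (mod 43).

4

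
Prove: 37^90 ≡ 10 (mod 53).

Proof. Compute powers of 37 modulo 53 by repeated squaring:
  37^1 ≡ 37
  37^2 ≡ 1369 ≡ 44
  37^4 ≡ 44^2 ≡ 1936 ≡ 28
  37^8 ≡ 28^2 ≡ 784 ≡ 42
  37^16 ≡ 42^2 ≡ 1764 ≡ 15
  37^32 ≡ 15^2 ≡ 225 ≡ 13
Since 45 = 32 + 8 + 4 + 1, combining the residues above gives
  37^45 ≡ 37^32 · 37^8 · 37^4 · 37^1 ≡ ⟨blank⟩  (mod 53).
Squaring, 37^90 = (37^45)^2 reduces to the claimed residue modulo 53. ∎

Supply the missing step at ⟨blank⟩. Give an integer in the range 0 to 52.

40

Multiply the listed residues: 13 · 42 · 28 · 37 = 546 → 15288 → 565656.
Reducing modulo 53: 565656 = 10672·53 + 40, so 37^45 ≡ 40.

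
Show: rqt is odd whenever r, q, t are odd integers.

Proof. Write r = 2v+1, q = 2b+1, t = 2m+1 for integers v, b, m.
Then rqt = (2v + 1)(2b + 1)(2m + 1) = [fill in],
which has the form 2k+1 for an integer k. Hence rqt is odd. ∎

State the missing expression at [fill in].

2(4bmv + 2bm + 2bv + b + 2mv + m + v) + 1

(2v + 1)(2b + 1)(2m + 1) = 8bmv + 4bm + 4bv + 2b + 4mv + 2m + 2v + 1
= 2(4bmv + 2bm + 2bv + b + 2mv + m + v) + 1.
Since 4bmv + 2bm + 2bv + b + 2mv + m + v is an integer, the product is of the form 2k+1 for an integer k.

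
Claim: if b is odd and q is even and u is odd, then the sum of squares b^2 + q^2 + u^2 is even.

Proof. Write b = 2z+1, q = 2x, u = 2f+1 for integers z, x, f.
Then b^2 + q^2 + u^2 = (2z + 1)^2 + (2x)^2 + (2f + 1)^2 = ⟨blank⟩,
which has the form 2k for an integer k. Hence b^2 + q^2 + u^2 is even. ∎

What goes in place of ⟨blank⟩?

2(2f^2 + 2f + 2x^2 + 2z^2 + 2z + 1)

(2z + 1)^2 + (2x)^2 + (2f + 1)^2 = 4f^2 + 4f + 4x^2 + 4z^2 + 4z + 2
= 2(2f^2 + 2f + 2x^2 + 2z^2 + 2z + 1).
Since 2f^2 + 2f + 2x^2 + 2z^2 + 2z + 1 is an integer, the sum of squares is of the form 2k for an integer k.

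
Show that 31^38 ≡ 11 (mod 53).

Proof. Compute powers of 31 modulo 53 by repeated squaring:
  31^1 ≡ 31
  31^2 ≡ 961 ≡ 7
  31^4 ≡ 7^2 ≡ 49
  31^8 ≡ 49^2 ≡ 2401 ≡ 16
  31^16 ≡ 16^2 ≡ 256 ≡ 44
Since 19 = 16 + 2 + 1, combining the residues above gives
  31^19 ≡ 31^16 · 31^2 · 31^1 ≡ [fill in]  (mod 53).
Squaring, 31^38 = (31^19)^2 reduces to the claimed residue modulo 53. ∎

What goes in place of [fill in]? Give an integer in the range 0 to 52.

8

31^16 · 31^2 · 31^1 ≡ 44 · 7 · 31 = 9548.
9548 mod 53 = 8, so 31^19 ≡ 8 (mod 53).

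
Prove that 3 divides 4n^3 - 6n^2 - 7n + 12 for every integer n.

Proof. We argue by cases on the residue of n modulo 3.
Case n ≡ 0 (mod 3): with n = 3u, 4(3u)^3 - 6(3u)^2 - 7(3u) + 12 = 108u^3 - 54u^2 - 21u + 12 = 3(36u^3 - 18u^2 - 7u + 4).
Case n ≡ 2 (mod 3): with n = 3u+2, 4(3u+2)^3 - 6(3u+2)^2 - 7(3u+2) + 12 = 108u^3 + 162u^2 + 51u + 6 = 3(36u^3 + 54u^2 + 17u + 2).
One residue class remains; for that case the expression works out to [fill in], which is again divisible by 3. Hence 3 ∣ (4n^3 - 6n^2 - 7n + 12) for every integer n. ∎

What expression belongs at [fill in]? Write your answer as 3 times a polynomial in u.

3(36u^3 + 18u^2 - 7u + 1)

Only n ≡ 1 (mod 3) is unaccounted for. Put n = 3u+1:
4(3u+1)^3 - 6(3u+1)^2 - 7(3u+1) + 12 expands to 108u^3 + 54u^2 - 21u + 3,
and factoring out 3 leaves 3(36u^3 + 18u^2 - 7u + 1).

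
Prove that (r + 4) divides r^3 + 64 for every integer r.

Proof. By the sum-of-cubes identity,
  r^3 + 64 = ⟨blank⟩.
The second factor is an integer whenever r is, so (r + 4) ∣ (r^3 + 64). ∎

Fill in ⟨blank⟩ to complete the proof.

(r + 4)(r^2 - 4r + 16)

a^3 + b^3 = (a + b)(a^2 - ab + b^2). With a = r, b = 4:
r^3 + 64 = (r + 4)(r^2 - 4r + 16).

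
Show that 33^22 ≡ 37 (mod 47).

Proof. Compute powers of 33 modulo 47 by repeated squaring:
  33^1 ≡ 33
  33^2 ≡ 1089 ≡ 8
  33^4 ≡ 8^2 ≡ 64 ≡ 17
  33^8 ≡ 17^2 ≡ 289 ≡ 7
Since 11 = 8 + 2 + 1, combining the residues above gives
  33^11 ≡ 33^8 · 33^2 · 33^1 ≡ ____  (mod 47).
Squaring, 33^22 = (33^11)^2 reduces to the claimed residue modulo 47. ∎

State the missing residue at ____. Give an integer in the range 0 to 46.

Multiply the listed residues: 7 · 8 · 33 = 56 → 1848.
Reducing modulo 47: 1848 = 39·47 + 15, so 33^11 ≡ 15.

15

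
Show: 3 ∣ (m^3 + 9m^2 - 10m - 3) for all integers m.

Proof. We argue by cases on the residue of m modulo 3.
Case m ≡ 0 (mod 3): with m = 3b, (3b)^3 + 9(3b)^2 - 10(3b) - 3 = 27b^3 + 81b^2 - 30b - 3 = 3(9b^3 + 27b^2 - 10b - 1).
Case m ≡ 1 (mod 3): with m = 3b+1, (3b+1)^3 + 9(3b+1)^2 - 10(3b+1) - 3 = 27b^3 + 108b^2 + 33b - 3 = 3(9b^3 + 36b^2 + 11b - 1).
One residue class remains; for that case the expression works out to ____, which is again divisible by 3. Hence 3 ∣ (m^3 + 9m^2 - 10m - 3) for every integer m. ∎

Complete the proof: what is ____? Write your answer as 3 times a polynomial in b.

3(9b^3 + 45b^2 + 38b + 7)

Only m ≡ 2 (mod 3) is unaccounted for. Put m = 3b+2:
(3b+2)^3 + 9(3b+2)^2 - 10(3b+2) - 3 expands to 27b^3 + 135b^2 + 114b + 21,
and factoring out 3 leaves 3(9b^3 + 45b^2 + 38b + 7).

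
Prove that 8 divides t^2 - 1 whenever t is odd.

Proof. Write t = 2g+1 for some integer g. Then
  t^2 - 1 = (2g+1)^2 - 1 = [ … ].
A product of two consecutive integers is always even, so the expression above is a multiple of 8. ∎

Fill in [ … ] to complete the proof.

4g(g + 1)

(2g+1)^2 - 1 = 4g^2 + 4g + 1 - 1 = 4g^2 + 4g = 4g(g+1).
Since g and g+1 are consecutive, g(g+1) is even, and 4·(even) is a multiple of 8.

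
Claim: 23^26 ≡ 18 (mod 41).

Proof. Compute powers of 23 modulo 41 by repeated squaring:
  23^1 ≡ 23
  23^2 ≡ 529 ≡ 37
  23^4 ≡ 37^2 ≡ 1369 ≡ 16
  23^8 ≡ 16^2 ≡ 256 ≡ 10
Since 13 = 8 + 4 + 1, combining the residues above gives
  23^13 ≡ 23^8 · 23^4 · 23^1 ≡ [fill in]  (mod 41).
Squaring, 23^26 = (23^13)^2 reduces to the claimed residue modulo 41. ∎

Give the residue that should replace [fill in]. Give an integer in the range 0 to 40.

31

23^8 · 23^4 · 23^1 ≡ 10 · 16 · 23 = 3680.
3680 mod 41 = 31, so 23^13 ≡ 31 (mod 41).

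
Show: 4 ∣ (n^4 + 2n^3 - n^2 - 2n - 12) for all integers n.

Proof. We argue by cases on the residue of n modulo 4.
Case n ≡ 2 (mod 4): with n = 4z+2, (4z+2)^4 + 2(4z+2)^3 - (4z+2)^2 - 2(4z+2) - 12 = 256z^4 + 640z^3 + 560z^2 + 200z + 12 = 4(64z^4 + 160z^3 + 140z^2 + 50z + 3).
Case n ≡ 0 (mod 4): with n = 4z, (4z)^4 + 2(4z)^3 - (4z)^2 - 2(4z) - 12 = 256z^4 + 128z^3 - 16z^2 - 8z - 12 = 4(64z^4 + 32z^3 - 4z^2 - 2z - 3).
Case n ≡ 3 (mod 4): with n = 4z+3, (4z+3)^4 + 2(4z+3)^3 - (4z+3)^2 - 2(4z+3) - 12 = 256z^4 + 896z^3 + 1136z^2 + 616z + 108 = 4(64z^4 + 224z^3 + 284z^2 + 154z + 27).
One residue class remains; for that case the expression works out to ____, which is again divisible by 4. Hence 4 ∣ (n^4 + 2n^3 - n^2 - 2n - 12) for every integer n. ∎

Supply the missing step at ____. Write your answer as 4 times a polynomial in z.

4(64z^4 + 96z^3 + 44z^2 + 6z - 3)

Only n ≡ 1 (mod 4) is unaccounted for. Put n = 4z+1:
(4z+1)^4 + 2(4z+1)^3 - (4z+1)^2 - 2(4z+1) - 12 expands to 256z^4 + 384z^3 + 176z^2 + 24z - 12,
and factoring out 4 leaves 4(64z^4 + 96z^3 + 44z^2 + 6z - 3).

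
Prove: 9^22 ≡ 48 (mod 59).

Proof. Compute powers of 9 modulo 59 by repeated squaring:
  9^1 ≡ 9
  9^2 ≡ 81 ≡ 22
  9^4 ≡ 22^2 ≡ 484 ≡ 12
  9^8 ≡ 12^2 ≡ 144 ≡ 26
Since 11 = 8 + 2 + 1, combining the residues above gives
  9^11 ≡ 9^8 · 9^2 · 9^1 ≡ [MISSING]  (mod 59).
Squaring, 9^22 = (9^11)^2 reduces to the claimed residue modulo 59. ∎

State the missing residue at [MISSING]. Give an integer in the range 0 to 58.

9^8 · 9^2 · 9^1 ≡ 26 · 22 · 9 = 5148.
5148 mod 59 = 15, so 9^11 ≡ 15 (mod 59).

15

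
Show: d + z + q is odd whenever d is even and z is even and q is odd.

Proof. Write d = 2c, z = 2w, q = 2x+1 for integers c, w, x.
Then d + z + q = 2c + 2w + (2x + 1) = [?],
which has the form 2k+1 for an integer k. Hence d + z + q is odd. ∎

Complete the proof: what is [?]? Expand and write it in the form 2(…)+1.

2(c + w + x) + 1

Expanding: 2c + 2w + (2x + 1) = 2c + 2w + 2x + 1.
Every term except the constant is even, so this is 2(c + w + x) + 1,
and c + w + x ∈ ℤ gives the required form.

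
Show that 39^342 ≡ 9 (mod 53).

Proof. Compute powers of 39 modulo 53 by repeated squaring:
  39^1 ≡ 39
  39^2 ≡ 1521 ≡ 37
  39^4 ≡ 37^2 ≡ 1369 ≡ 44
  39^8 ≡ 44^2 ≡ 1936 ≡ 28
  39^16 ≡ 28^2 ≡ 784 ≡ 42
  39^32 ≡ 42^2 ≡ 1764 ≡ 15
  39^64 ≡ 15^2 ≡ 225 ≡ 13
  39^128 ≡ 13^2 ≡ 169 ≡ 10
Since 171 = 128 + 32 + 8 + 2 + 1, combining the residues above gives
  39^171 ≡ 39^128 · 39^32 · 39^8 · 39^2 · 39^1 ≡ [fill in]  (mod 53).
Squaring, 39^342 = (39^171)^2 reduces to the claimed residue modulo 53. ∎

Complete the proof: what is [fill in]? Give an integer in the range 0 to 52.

Multiply the listed residues: 10 · 15 · 28 · 37 · 39 = 150 → 4200 → 155400 → 6060600.
Reducing modulo 53: 6060600 = 114350·53 + 50, so 39^171 ≡ 50.

50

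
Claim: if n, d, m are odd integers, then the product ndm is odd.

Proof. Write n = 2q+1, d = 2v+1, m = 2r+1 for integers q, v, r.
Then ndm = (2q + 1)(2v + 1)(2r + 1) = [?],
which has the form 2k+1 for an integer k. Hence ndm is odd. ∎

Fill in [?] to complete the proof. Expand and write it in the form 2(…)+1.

(2q + 1)(2v + 1)(2r + 1) = 8qrv + 4qr + 4qv + 2q + 4rv + 2r + 2v + 1
= 2(4qrv + 2qr + 2qv + q + 2rv + r + v) + 1.
Since 4qrv + 2qr + 2qv + q + 2rv + r + v is an integer, the product is of the form 2k+1 for an integer k.

2(4qrv + 2qr + 2qv + q + 2rv + r + v) + 1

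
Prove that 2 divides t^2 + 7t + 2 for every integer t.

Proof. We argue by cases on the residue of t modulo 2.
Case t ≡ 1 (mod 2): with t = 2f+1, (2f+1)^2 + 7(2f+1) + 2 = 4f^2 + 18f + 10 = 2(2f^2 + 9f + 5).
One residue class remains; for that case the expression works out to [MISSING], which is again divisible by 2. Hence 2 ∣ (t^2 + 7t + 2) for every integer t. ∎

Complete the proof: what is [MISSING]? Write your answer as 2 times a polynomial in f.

The residues treated are {1}, so the missing case is t ≡ 0 (mod 2); write t = 2f.
Then (2f)^2 + 7(2f) + 2 = 4f^2 + 14f + 2 = 2(2f^2 + 7f + 1).

2(2f^2 + 7f + 1)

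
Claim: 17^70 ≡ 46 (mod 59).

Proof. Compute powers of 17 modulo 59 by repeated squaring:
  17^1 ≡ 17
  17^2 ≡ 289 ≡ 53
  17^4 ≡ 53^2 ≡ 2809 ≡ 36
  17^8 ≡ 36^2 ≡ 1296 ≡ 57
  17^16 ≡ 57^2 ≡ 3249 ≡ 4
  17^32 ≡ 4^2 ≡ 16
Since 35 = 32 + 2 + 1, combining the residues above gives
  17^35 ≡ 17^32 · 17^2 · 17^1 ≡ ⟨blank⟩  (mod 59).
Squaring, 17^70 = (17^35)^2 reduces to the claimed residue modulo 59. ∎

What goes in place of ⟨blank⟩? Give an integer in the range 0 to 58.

20

17^32 · 17^2 · 17^1 ≡ 16 · 53 · 17 = 14416.
14416 mod 59 = 20, so 17^35 ≡ 20 (mod 59).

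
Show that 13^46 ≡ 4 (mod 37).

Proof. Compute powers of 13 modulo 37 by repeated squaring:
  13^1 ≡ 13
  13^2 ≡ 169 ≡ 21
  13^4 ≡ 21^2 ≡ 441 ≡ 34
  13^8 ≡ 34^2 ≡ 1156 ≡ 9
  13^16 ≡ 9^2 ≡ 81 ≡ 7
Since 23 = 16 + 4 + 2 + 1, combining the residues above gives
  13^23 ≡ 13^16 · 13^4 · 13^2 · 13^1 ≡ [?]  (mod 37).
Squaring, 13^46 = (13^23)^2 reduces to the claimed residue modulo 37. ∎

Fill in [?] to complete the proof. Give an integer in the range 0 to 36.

2

Multiply the listed residues: 7 · 34 · 21 · 13 = 238 → 4998 → 64974.
Reducing modulo 37: 64974 = 1756·37 + 2, so 13^23 ≡ 2.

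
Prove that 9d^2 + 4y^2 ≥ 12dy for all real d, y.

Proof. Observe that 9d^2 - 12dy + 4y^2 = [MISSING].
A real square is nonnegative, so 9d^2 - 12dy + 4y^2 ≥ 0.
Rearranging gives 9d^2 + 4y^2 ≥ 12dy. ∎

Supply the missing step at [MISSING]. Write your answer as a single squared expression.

9d^2 - 12dy + 4y^2 is a perfect-square trinomial: the outer terms are (3d)^2 and (2y)^2, and the cross term is -2·3d·2y.
So 9d^2 - 12dy + 4y^2 = (3d - 2y)^2 ≥ 0.

(3d - 2y)^2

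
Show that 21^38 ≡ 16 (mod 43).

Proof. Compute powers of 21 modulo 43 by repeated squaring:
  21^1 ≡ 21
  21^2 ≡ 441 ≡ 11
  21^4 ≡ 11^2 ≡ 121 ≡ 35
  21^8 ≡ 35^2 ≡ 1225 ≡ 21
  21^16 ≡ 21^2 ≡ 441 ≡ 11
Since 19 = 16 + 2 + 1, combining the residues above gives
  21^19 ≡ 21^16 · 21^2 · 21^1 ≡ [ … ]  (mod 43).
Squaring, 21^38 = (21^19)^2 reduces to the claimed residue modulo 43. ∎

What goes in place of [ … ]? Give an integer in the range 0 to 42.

4

21^16 · 21^2 · 21^1 ≡ 11 · 11 · 21 = 2541.
2541 mod 43 = 4, so 21^19 ≡ 4 (mod 43).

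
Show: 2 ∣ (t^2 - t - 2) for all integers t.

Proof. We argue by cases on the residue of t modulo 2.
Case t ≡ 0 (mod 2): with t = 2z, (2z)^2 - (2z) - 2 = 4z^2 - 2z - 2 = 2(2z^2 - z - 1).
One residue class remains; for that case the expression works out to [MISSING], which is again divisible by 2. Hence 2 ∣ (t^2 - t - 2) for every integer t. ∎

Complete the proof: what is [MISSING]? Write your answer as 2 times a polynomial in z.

2(2z^2 + z - 1)

The residues treated are {0}, so the missing case is t ≡ 1 (mod 2); write t = 2z+1.
Then (2z+1)^2 - (2z+1) - 2 = 4z^2 + 2z - 2 = 2(2z^2 + z - 1).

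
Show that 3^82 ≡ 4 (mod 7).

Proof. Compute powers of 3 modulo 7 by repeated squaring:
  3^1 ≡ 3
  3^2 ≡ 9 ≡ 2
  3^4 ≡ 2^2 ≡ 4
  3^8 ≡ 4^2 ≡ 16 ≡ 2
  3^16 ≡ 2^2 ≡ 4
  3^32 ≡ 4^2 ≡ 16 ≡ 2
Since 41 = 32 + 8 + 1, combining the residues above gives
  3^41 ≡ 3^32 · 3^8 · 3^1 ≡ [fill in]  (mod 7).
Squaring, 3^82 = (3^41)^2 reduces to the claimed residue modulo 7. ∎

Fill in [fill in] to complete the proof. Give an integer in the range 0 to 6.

5

Multiply the listed residues: 2 · 2 · 3 = 4 → 12.
Reducing modulo 7: 12 = 1·7 + 5, so 3^41 ≡ 5.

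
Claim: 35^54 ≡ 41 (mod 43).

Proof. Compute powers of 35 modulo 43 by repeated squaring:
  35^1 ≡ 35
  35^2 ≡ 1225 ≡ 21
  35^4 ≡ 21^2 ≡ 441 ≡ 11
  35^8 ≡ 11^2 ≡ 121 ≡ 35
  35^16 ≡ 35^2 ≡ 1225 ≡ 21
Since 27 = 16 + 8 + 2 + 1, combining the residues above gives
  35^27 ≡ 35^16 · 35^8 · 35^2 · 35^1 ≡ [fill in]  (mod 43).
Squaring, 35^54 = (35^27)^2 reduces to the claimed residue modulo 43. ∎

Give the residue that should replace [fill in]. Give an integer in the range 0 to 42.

Multiply the listed residues: 21 · 35 · 21 · 35 = 735 → 15435 → 540225.
Reducing modulo 43: 540225 = 12563·43 + 16, so 35^27 ≡ 16.

16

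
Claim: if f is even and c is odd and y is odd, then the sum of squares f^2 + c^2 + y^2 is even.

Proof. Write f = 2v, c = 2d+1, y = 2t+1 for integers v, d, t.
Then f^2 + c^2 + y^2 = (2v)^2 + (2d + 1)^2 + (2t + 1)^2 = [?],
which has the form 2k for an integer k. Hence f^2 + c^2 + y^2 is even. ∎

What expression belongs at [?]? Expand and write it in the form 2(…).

2(2d^2 + 2d + 2t^2 + 2t + 2v^2 + 1)

(2v)^2 + (2d + 1)^2 + (2t + 1)^2 = 4d^2 + 4d + 4t^2 + 4t + 4v^2 + 2
= 2(2d^2 + 2d + 2t^2 + 2t + 2v^2 + 1).
Since 2d^2 + 2d + 2t^2 + 2t + 2v^2 + 1 is an integer, the sum of squares is of the form 2k for an integer k.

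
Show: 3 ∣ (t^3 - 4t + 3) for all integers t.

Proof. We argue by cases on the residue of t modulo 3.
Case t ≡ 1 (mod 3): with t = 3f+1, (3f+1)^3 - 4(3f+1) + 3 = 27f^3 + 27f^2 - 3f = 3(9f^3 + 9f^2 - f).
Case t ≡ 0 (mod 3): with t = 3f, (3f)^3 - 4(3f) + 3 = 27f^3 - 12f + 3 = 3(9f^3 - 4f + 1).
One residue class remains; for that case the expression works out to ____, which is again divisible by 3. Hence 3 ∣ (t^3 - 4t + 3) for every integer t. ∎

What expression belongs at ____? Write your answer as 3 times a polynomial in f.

Only t ≡ 2 (mod 3) is unaccounted for. Put t = 3f+2:
(3f+2)^3 - 4(3f+2) + 3 expands to 27f^3 + 54f^2 + 24f + 3,
and factoring out 3 leaves 3(9f^3 + 18f^2 + 8f + 1).

3(9f^3 + 18f^2 + 8f + 1)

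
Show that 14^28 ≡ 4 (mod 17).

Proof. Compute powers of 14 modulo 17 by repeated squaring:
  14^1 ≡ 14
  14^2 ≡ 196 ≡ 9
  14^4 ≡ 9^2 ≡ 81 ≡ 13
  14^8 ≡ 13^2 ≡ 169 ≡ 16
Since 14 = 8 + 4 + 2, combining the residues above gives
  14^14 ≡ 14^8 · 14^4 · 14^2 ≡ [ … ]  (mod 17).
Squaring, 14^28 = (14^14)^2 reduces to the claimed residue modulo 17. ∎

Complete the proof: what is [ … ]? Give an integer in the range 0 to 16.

Multiply the listed residues: 16 · 13 · 9 = 208 → 1872.
Reducing modulo 17: 1872 = 110·17 + 2, so 14^14 ≡ 2.

2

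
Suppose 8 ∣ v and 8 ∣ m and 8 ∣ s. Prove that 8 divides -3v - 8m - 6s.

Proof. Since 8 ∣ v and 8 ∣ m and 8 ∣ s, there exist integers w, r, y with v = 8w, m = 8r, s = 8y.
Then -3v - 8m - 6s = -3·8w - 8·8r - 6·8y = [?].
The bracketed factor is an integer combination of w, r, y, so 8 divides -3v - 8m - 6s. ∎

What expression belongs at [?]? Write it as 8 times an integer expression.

Pull the common 8 out of every term: -3·8w - 8·8r - 6·8y = 8(-8r - 3w - 6y).
-8r - 3w - 6y is an integer, which exhibits the divisibility.

8(-8r - 3w - 6y)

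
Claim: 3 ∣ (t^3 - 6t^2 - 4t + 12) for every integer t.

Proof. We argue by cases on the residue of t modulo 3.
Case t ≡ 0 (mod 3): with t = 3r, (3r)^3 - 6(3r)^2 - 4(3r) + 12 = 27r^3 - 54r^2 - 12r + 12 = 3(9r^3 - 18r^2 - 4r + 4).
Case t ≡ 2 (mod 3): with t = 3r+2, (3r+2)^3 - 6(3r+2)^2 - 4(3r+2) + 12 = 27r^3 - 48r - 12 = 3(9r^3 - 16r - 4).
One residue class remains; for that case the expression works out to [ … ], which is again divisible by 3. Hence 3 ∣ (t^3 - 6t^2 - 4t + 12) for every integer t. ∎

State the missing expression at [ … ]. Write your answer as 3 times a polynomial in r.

Only t ≡ 1 (mod 3) is unaccounted for. Put t = 3r+1:
(3r+1)^3 - 6(3r+1)^2 - 4(3r+1) + 12 expands to 27r^3 - 27r^2 - 39r + 3,
and factoring out 3 leaves 3(9r^3 - 9r^2 - 13r + 1).

3(9r^3 - 9r^2 - 13r + 1)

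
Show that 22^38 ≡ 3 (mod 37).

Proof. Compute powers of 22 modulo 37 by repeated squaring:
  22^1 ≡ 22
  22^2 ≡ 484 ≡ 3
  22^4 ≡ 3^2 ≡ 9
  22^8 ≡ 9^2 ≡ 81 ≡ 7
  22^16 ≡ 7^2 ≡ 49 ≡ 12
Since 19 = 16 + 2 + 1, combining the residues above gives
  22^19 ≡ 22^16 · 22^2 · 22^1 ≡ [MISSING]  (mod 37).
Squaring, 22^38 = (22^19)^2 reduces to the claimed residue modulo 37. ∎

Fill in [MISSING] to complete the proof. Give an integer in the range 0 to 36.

Multiply the listed residues: 12 · 3 · 22 = 36 → 792.
Reducing modulo 37: 792 = 21·37 + 15, so 22^19 ≡ 15.

15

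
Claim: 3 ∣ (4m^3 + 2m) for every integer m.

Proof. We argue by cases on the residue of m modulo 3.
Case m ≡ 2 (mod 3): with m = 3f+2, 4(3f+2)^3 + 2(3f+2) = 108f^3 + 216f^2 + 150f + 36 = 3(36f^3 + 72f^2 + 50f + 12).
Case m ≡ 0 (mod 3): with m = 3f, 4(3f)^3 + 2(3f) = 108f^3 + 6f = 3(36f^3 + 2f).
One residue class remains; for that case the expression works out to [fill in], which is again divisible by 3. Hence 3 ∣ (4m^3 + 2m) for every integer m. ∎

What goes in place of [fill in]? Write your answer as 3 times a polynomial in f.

3(36f^3 + 36f^2 + 14f + 2)

Only m ≡ 1 (mod 3) is unaccounted for. Put m = 3f+1:
4(3f+1)^3 + 2(3f+1) expands to 108f^3 + 108f^2 + 42f + 6,
and factoring out 3 leaves 3(36f^3 + 36f^2 + 14f + 2).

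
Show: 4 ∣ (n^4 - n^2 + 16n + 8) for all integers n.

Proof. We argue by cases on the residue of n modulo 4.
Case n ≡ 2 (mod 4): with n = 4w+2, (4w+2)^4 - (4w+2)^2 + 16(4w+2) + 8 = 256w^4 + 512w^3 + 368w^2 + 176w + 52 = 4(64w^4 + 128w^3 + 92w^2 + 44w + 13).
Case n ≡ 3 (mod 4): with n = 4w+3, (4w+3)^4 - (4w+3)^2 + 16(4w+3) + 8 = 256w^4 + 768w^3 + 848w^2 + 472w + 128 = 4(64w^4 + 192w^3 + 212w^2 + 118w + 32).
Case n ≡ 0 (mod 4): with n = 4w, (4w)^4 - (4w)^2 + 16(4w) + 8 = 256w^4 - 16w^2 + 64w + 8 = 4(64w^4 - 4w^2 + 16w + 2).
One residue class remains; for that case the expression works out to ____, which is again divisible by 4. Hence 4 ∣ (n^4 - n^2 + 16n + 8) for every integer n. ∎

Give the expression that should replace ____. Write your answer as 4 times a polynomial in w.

Only n ≡ 1 (mod 4) is unaccounted for. Put n = 4w+1:
(4w+1)^4 - (4w+1)^2 + 16(4w+1) + 8 expands to 256w^4 + 256w^3 + 80w^2 + 72w + 24,
and factoring out 4 leaves 4(64w^4 + 64w^3 + 20w^2 + 18w + 6).

4(64w^4 + 64w^3 + 20w^2 + 18w + 6)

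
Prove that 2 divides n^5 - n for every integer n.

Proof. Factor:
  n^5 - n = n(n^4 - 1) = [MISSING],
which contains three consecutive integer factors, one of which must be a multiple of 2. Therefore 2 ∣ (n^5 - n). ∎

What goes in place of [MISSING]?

(n - 1)n(n + 1)(n^2 + 1)

n^4 - 1 = (n^2 - 1)(n^2 + 1), and n^2 - 1 = (n-1)(n+1).
So n(n^4 - 1) = (n - 1)n(n + 1)(n^2 + 1).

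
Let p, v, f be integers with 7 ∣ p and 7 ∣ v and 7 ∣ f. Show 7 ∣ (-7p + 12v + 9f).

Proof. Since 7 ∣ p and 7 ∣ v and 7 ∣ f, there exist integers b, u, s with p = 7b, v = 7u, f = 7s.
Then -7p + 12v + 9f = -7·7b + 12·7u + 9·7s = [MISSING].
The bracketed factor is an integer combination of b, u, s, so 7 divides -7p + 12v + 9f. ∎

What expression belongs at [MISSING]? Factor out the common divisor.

7(-7b + 9s + 12u)

Pull the common 7 out of every term: -7·7b + 12·7u + 9·7s = 7(-7b + 9s + 12u).
-7b + 9s + 12u is an integer, which exhibits the divisibility.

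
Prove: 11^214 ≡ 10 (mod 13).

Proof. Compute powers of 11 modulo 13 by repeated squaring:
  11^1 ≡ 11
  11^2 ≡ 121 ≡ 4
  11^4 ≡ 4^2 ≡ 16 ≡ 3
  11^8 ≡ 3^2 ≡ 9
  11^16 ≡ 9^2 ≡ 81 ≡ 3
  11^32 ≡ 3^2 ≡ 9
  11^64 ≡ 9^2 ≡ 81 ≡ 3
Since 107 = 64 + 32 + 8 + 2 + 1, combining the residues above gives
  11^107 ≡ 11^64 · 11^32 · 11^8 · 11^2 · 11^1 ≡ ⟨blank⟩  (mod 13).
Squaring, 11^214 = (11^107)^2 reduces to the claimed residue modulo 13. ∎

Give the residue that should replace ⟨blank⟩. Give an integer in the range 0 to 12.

Multiply the listed residues: 3 · 9 · 9 · 4 · 11 = 27 → 243 → 972 → 10692.
Reducing modulo 13: 10692 = 822·13 + 6, so 11^107 ≡ 6.

6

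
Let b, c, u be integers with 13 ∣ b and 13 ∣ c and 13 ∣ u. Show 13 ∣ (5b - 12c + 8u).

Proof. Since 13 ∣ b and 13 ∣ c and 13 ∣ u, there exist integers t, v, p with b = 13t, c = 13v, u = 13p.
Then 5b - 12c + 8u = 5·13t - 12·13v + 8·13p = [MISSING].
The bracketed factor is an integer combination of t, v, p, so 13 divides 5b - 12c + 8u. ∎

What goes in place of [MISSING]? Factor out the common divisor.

Pull the common 13 out of every term: 5·13t - 12·13v + 8·13p = 13(8p + 5t - 12v).
8p + 5t - 12v is an integer, which exhibits the divisibility.

13(8p + 5t - 12v)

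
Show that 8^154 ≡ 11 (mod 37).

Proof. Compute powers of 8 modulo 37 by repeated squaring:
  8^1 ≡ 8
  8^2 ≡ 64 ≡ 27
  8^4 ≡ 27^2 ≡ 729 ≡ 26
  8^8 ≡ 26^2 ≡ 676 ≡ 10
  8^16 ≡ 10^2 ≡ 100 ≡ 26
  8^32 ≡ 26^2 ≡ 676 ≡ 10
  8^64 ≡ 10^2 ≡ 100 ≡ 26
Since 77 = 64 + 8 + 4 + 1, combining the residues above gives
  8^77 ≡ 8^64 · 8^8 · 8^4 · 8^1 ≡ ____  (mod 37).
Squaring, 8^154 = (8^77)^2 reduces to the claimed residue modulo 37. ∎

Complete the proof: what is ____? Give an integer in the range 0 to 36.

23

8^64 · 8^8 · 8^4 · 8^1 ≡ 26 · 10 · 26 · 8 = 54080.
54080 mod 37 = 23, so 8^77 ≡ 23 (mod 37).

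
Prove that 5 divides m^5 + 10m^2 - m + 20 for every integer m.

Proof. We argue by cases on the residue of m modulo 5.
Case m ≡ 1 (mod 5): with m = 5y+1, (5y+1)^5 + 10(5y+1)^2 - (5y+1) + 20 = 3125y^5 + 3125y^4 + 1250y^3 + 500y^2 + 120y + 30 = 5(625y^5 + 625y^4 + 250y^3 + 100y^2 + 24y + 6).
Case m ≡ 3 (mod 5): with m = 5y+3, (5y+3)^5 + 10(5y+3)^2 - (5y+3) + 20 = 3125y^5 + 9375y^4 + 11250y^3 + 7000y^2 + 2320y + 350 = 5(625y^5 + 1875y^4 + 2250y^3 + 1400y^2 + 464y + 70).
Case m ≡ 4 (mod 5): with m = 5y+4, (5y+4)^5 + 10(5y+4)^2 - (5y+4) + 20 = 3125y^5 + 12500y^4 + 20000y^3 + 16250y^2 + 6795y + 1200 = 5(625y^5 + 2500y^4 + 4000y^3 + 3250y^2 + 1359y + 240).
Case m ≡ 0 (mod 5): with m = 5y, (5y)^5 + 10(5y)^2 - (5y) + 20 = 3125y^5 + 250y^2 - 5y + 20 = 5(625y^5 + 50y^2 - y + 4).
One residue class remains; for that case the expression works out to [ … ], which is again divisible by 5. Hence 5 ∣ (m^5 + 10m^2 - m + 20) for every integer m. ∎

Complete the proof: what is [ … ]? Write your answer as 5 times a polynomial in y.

Only m ≡ 2 (mod 5) is unaccounted for. Put m = 5y+2:
(5y+2)^5 + 10(5y+2)^2 - (5y+2) + 20 expands to 3125y^5 + 6250y^4 + 5000y^3 + 2250y^2 + 595y + 90,
and factoring out 5 leaves 5(625y^5 + 1250y^4 + 1000y^3 + 450y^2 + 119y + 18).

5(625y^5 + 1250y^4 + 1000y^3 + 450y^2 + 119y + 18)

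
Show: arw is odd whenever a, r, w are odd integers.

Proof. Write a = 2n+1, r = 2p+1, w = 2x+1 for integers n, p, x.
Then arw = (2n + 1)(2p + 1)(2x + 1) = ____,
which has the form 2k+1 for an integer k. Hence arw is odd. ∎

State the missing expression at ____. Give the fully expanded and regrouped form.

2(4npx + 2np + 2nx + n + 2px + p + x) + 1

(2n + 1)(2p + 1)(2x + 1) = 8npx + 4np + 4nx + 2n + 4px + 2p + 2x + 1
= 2(4npx + 2np + 2nx + n + 2px + p + x) + 1.
Since 4npx + 2np + 2nx + n + 2px + p + x is an integer, the product is of the form 2k+1 for an integer k.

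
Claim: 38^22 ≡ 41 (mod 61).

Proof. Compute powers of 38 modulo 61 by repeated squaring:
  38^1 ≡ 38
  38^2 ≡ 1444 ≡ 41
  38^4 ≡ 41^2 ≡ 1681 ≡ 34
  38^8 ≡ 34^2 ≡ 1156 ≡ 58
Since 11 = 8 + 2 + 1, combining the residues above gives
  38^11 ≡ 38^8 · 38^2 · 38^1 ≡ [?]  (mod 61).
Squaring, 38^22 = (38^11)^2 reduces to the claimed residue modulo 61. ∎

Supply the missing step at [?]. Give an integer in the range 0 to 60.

23

38^8 · 38^2 · 38^1 ≡ 58 · 41 · 38 = 90364.
90364 mod 61 = 23, so 38^11 ≡ 23 (mod 61).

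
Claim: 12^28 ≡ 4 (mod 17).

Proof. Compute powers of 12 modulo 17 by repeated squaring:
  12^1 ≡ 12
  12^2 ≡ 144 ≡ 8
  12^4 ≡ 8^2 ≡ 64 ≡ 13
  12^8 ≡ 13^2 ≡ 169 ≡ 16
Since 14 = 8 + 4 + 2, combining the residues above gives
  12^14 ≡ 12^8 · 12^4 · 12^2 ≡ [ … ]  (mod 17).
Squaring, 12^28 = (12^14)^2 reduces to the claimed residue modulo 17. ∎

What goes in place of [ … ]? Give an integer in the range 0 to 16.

15

Multiply the listed residues: 16 · 13 · 8 = 208 → 1664.
Reducing modulo 17: 1664 = 97·17 + 15, so 12^14 ≡ 15.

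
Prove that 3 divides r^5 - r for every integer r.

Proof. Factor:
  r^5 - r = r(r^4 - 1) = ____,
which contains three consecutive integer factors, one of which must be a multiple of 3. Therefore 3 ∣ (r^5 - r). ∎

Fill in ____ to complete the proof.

r^4 - 1 = (r^2 - 1)(r^2 + 1), and r^2 - 1 = (r-1)(r+1).
So r(r^4 - 1) = (r - 1)r(r + 1)(r^2 + 1).

(r - 1)r(r + 1)(r^2 + 1)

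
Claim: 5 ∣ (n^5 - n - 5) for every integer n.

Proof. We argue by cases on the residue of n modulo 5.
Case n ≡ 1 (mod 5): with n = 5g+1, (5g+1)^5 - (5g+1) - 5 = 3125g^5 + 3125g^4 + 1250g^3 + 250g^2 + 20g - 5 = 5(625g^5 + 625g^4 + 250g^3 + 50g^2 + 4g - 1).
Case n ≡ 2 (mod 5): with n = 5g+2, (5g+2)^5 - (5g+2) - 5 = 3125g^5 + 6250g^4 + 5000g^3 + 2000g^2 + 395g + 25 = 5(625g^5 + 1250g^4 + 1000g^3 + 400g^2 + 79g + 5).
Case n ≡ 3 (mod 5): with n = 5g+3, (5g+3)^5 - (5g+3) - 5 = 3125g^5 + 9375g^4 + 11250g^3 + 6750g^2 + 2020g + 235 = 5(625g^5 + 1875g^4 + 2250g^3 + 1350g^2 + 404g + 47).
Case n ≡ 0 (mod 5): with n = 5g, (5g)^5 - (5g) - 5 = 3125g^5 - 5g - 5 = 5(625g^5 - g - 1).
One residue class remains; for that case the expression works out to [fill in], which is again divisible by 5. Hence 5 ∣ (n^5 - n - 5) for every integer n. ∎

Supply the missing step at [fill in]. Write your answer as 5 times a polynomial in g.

The residues treated are {1, 2, 3, 0}, so the missing case is n ≡ 4 (mod 5); write n = 5g+4.
Then (5g+4)^5 - (5g+4) - 5 = 3125g^5 + 12500g^4 + 20000g^3 + 16000g^2 + 6395g + 1015 = 5(625g^5 + 2500g^4 + 4000g^3 + 3200g^2 + 1279g + 203).

5(625g^5 + 2500g^4 + 4000g^3 + 3200g^2 + 1279g + 203)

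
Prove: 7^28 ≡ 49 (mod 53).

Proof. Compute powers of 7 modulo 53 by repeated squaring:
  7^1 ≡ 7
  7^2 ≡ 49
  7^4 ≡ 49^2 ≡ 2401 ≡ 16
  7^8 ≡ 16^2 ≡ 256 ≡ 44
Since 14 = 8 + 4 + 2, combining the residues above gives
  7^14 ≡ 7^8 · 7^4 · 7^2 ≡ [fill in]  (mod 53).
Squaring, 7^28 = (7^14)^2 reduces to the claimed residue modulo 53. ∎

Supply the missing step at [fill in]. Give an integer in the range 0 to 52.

7^8 · 7^4 · 7^2 ≡ 44 · 16 · 49 = 34496.
34496 mod 53 = 46, so 7^14 ≡ 46 (mod 53).

46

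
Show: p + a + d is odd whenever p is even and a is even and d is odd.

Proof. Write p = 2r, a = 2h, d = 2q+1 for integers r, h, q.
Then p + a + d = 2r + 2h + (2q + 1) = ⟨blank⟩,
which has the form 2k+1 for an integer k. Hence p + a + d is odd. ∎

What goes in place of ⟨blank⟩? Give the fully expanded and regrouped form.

2r + 2h + (2q + 1) = 2h + 2q + 2r + 1
= 2(h + q + r) + 1.
Since h + q + r is an integer, the sum is of the form 2k+1 for an integer k.

2(h + q + r) + 1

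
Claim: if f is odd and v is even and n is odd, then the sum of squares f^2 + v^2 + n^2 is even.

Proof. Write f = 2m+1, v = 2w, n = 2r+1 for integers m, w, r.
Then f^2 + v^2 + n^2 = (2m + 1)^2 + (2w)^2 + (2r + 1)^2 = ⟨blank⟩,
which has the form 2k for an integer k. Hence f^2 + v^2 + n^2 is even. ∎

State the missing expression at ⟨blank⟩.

2(2m^2 + 2m + 2r^2 + 2r + 2w^2 + 1)

Expanding: (2m + 1)^2 + (2w)^2 + (2r + 1)^2 = 4m^2 + 4m + 4r^2 + 4r + 4w^2 + 2.
Every term is even; pulling out the factor of 2 gives 2(2m^2 + 2m + 2r^2 + 2r + 2w^2 + 1).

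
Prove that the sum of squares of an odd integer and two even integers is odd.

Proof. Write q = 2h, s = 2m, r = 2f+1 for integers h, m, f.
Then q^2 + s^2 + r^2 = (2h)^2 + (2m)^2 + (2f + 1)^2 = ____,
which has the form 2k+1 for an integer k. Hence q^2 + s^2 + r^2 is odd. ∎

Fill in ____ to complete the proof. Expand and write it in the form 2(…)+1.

Expanding: (2h)^2 + (2m)^2 + (2f + 1)^2 = 4f^2 + 4f + 4h^2 + 4m^2 + 1.
Every term except the constant is even, so this is 2(2f^2 + 2f + 2h^2 + 2m^2) + 1,
and 2f^2 + 2f + 2h^2 + 2m^2 ∈ ℤ gives the required form.

2(2f^2 + 2f + 2h^2 + 2m^2) + 1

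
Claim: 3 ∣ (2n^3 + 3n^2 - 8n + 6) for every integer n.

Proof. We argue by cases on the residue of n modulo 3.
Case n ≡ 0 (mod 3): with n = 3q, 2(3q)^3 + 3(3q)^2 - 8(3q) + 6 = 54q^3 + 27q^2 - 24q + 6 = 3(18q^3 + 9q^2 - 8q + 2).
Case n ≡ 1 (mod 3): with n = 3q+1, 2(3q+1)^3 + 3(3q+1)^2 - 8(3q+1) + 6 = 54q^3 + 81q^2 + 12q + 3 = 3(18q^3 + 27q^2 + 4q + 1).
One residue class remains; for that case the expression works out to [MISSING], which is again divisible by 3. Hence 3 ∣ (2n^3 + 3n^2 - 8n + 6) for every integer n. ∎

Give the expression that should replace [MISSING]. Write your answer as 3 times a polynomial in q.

Only n ≡ 2 (mod 3) is unaccounted for. Put n = 3q+2:
2(3q+2)^3 + 3(3q+2)^2 - 8(3q+2) + 6 expands to 54q^3 + 135q^2 + 84q + 18,
and factoring out 3 leaves 3(18q^3 + 45q^2 + 28q + 6).

3(18q^3 + 45q^2 + 28q + 6)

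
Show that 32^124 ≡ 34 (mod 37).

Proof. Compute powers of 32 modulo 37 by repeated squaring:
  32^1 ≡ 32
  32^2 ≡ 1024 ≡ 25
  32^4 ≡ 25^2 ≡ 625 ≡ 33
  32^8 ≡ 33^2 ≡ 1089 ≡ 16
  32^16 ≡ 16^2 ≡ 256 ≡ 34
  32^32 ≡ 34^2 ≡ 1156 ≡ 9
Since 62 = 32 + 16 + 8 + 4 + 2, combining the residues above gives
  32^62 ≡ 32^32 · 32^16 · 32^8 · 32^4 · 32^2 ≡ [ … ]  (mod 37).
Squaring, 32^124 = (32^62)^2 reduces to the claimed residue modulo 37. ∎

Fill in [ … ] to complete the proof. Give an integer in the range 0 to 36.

21

Multiply the listed residues: 9 · 34 · 16 · 33 · 25 = 306 → 4896 → 161568 → 4039200.
Reducing modulo 37: 4039200 = 109167·37 + 21, so 32^62 ≡ 21.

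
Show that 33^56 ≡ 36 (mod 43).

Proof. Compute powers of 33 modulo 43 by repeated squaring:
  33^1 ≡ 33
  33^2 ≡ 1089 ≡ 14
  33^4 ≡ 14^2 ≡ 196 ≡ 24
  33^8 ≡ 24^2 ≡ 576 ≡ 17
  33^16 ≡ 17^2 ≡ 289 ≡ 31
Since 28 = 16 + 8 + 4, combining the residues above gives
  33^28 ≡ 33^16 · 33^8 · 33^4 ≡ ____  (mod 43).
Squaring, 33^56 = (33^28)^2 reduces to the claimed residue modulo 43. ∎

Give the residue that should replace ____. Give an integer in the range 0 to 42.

6

33^16 · 33^8 · 33^4 ≡ 31 · 17 · 24 = 12648.
12648 mod 43 = 6, so 33^28 ≡ 6 (mod 43).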